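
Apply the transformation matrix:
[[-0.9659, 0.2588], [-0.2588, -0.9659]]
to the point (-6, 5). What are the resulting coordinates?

Matrix multiplication:
[[-0.9659, 0.2588], [-0.2588, -0.9659]] × [-6, 5]ᵀ
= [(-0.9659)(-6) + (0.2588)(5), (-0.2588)(-6) + (-0.9659)(5)]ᵀ
= [7.0894, -3.2767]ᵀ
Result: (7.0894, -3.2767)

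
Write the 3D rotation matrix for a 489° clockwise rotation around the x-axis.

Rotation matrix for clockwise 489° around x-axis:
A clockwise rotation by 489° is a counterclockwise rotation by -489°.
cos(-489°) = -0.6293, sin(-489°) = -0.7771
Result: [[1, 0, 0], [0, -0.6293, 0.7771], [0, -0.7771, -0.6293]]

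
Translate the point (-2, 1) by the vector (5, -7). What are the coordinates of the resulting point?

Translation by (5, -7) (homogeneous matrix [[1, 0, 5], [0, 1, -7], [0, 0, 1]]):
x' = -2 + 5 = 3
y' = 1 + -7 = -6
Result: (3, -6)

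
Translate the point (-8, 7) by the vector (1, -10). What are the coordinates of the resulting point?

Translation by (1, -10) (homogeneous matrix [[1, 0, 1], [0, 1, -10], [0, 0, 1]]):
x' = -8 + 1 = -7
y' = 7 + -10 = -3
Result: (-7, -3)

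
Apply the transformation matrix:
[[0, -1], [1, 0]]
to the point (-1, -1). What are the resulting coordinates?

Matrix multiplication:
[[0, -1], [1, 0]] × [-1, -1]ᵀ
= [(0)(-1) + (-1)(-1), (1)(-1) + (0)(-1)]ᵀ
= [1, -1]ᵀ
Result: (1, -1)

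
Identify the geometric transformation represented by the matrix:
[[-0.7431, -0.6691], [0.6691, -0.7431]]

This matrix represents: rotation by 138° counterclockwise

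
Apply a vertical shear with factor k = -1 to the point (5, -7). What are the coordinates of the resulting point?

Shear matrix for vertical shear with factor k = -1:
[[1, 0], [-1, 1]]
Result: (5, -7) → (5, -12)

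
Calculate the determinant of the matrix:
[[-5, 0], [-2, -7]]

For a 2×2 matrix [[a, b], [c, d]], det = ad - bc
det = (-5)(-7) - (0)(-2) = 35 - 0 = 35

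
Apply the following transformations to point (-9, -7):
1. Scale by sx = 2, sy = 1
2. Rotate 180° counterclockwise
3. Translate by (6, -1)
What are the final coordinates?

Step 1: Scale → (-18, -7)
Step 2: Rotate 180° → (18, 7)
Step 3: Translate → (24, 6)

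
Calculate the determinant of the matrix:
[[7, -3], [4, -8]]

For a 2×2 matrix [[a, b], [c, d]], det = ad - bc
det = (7)(-8) - (-3)(4) = -56 - -12 = -44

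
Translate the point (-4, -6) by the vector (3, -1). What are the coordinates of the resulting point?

Translation by (3, -1) (homogeneous matrix [[1, 0, 3], [0, 1, -1], [0, 0, 1]]):
x' = -4 + 3 = -1
y' = -6 + -1 = -7
Result: (-1, -7)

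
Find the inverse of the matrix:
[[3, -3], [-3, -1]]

For [[a,b],[c,d]], inverse = (1/det)·[[d,-b],[-c,a]]
det = (3)(-1) - (-3)(-3) = -3 - 9 = -12
Inverse = (1/-12)·[[-1, 3], [3, 3]]
= [[1/12, -1/4], [-1/4, -1/4]]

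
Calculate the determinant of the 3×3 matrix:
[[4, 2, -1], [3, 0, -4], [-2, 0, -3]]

Expansion along first row:
det = 4·det([[0,-4],[0,-3]]) - 2·det([[3,-4],[-2,-3]]) + -1·det([[3,0],[-2,0]])
    = 4·(0·-3 - -4·0) - 2·(3·-3 - -4·-2) + -1·(3·0 - 0·-2)
    = 4·0 - 2·-17 + -1·0
    = 0 + 34 + 0 = 34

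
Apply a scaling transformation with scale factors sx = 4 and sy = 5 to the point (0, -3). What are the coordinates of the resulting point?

Scaling matrix:
[[4, 0], [0, 5]]
Result: (0 × 4, -3 × 5) = (0, -15)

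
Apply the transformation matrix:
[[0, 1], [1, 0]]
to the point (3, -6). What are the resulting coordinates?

Matrix multiplication:
[[0, 1], [1, 0]] × [3, -6]ᵀ
= [(0)(3) + (1)(-6), (1)(3) + (0)(-6)]ᵀ
= [-6, 3]ᵀ
Result: (-6, 3)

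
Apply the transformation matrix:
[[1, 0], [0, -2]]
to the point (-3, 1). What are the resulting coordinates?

Matrix multiplication:
[[1, 0], [0, -2]] × [-3, 1]ᵀ
= [(1)(-3) + (0)(1), (0)(-3) + (-2)(1)]ᵀ
= [-3, -2]ᵀ
Result: (-3, -2)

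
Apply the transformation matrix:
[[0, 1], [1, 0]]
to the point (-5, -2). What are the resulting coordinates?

Matrix multiplication:
[[0, 1], [1, 0]] × [-5, -2]ᵀ
= [(0)(-5) + (1)(-2), (1)(-5) + (0)(-2)]ᵀ
= [-2, -5]ᵀ
Result: (-2, -5)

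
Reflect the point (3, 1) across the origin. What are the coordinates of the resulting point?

Reflection across origin: (3, 1) → (-3, -1)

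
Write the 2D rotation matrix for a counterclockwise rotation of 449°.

Rotation matrix formula: [[cos θ, -sin θ], [sin θ, cos θ]]
For θ = 449°:
cos(449°) = 0.0175
sin(449°) = 0.9998
Result: [[0.0175, -0.9998], [0.9998, 0.0175]]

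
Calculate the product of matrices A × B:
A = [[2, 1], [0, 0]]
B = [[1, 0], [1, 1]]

Matrix multiplication:
C[0][0] = 2×1 + 1×1 = 3
C[0][1] = 2×0 + 1×1 = 1
C[1][0] = 0×1 + 0×1 = 0
C[1][1] = 0×0 + 0×1 = 0
Result: [[3, 1], [0, 0]]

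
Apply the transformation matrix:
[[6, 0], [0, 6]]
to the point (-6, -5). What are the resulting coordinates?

Matrix multiplication:
[[6, 0], [0, 6]] × [-6, -5]ᵀ
= [(6)(-6) + (0)(-5), (0)(-6) + (6)(-5)]ᵀ
= [-36, -30]ᵀ
Result: (-36, -30)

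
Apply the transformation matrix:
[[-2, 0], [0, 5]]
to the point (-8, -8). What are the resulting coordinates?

Matrix multiplication:
[[-2, 0], [0, 5]] × [-8, -8]ᵀ
= [(-2)(-8) + (0)(-8), (0)(-8) + (5)(-8)]ᵀ
= [16, -40]ᵀ
Result: (16, -40)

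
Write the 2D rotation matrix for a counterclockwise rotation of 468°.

Rotation matrix formula: [[cos θ, -sin θ], [sin θ, cos θ]]
For θ = 468°:
cos(468°) = -0.3090
sin(468°) = 0.9511
Result: [[-0.3090, -0.9511], [0.9511, -0.3090]]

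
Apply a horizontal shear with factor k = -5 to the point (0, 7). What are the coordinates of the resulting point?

Shear matrix for horizontal shear with factor k = -5:
[[1, -5], [0, 1]]
Result: (0, 7) → (-35, 7)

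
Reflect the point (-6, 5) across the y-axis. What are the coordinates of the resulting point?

Reflection across y-axis: (-6, 5) → (6, 5)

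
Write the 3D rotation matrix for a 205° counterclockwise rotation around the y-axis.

Rotation matrix for counterclockwise 205° around y-axis:
cos(205°) = -0.9063, sin(205°) = -0.4226
Result: [[-0.9063, 0, -0.4226], [0, 1, 0], [0.4226, 0, -0.9063]]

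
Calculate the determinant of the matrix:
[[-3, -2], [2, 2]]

For a 2×2 matrix [[a, b], [c, d]], det = ad - bc
det = (-3)(2) - (-2)(2) = -6 - -4 = -2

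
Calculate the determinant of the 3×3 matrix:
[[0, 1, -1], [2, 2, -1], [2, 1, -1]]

Expansion along first row:
det = 0·det([[2,-1],[1,-1]]) - 1·det([[2,-1],[2,-1]]) + -1·det([[2,2],[2,1]])
    = 0·(2·-1 - -1·1) - 1·(2·-1 - -1·2) + -1·(2·1 - 2·2)
    = 0·-1 - 1·0 + -1·-2
    = 0 + 0 + 2 = 2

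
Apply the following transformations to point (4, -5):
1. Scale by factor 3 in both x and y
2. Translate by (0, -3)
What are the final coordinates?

Step 1: Scale (4, -5) by 3 → (12, -15)
Step 2: Translate by (0, -3) → (12, -18)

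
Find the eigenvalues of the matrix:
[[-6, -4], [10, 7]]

Characteristic equation: det(A - λI) = 0
λ² - (trace)λ + (det) = 0
trace = -6 + 7 = 1, det = (-6)(7) - (-4)(10) = -2
λ² - (1)λ + (-2) = 0
λ = (1 ± √((1)² - 4·(-2))) / 2 = (1 ± √9) / 2
Solving: λ = -1, 2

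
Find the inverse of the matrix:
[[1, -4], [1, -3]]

For [[a,b],[c,d]], inverse = (1/det)·[[d,-b],[-c,a]]
det = (1)(-3) - (-4)(1) = -3 - -4 = 1
Inverse = [[-3, 4], [-1, 1]]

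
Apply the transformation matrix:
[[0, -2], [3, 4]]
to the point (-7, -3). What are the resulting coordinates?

Matrix multiplication:
[[0, -2], [3, 4]] × [-7, -3]ᵀ
= [(0)(-7) + (-2)(-3), (3)(-7) + (4)(-3)]ᵀ
= [6, -33]ᵀ
Result: (6, -33)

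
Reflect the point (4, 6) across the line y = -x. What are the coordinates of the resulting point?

Reflection across line y = -x: (4, 6) → (-6, -4)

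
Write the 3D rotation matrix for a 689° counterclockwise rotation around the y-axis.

Rotation matrix for counterclockwise 689° around y-axis:
cos(689°) = 0.8572, sin(689°) = -0.5150
Result: [[0.8572, 0, -0.5150], [0, 1, 0], [0.5150, 0, 0.8572]]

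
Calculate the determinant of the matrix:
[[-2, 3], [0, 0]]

For a 2×2 matrix [[a, b], [c, d]], det = ad - bc
det = (-2)(0) - (3)(0) = 0 - 0 = 0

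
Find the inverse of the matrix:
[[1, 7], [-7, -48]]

For [[a,b],[c,d]], inverse = (1/det)·[[d,-b],[-c,a]]
det = (1)(-48) - (7)(-7) = -48 - -49 = 1
Inverse = [[-48, -7], [7, 1]]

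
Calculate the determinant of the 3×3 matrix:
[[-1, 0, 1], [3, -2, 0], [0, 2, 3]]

Expansion along first row:
det = -1·det([[-2,0],[2,3]]) - 0·det([[3,0],[0,3]]) + 1·det([[3,-2],[0,2]])
    = -1·(-2·3 - 0·2) - 0·(3·3 - 0·0) + 1·(3·2 - -2·0)
    = -1·-6 - 0·9 + 1·6
    = 6 + 0 + 6 = 12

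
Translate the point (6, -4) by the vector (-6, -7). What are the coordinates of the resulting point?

Translation by (-6, -7) (homogeneous matrix [[1, 0, -6], [0, 1, -7], [0, 0, 1]]):
x' = 6 + -6 = 0
y' = -4 + -7 = -11
Result: (0, -11)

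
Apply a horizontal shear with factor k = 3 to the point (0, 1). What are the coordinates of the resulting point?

Shear matrix for horizontal shear with factor k = 3:
[[1, 3], [0, 1]]
Result: (0, 1) → (3, 1)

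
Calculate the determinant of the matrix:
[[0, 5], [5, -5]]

For a 2×2 matrix [[a, b], [c, d]], det = ad - bc
det = (0)(-5) - (5)(5) = 0 - 25 = -25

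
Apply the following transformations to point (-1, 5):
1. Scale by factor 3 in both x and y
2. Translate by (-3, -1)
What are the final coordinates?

Step 1: Scale (-1, 5) by 3 → (-3, 15)
Step 2: Translate by (-3, -1) → (-6, 14)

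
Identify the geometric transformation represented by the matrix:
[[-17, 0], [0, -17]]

This matrix represents: uniform scaling by factor -17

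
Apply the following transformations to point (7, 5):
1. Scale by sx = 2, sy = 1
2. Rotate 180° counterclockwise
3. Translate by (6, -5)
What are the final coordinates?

Step 1: Scale → (14, 5)
Step 2: Rotate 180° → (-14, -5)
Step 3: Translate → (-8, -10)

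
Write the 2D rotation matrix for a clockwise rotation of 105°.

Rotation matrix formula: [[cos θ, -sin θ], [sin θ, cos θ]]
A clockwise rotation by 105° is equivalent to a counterclockwise rotation by -105°.
For θ = -105°:
cos(-105°) = -0.2588
sin(-105°) = -0.9659
Result: [[-0.2588, 0.9659], [-0.9659, -0.2588]]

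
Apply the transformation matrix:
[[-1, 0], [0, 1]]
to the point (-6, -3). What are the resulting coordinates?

Matrix multiplication:
[[-1, 0], [0, 1]] × [-6, -3]ᵀ
= [(-1)(-6) + (0)(-3), (0)(-6) + (1)(-3)]ᵀ
= [6, -3]ᵀ
Result: (6, -3)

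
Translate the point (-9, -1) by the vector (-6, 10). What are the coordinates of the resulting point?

Translation by (-6, 10) (homogeneous matrix [[1, 0, -6], [0, 1, 10], [0, 0, 1]]):
x' = -9 + -6 = -15
y' = -1 + 10 = 9
Result: (-15, 9)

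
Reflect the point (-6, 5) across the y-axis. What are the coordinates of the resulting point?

Reflection across y-axis: (-6, 5) → (6, 5)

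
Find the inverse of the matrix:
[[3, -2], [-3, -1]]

For [[a,b],[c,d]], inverse = (1/det)·[[d,-b],[-c,a]]
det = (3)(-1) - (-2)(-3) = -3 - 6 = -9
Inverse = (1/-9)·[[-1, 2], [3, 3]]
= [[1/9, -2/9], [-1/3, -1/3]]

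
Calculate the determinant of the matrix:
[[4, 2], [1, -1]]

For a 2×2 matrix [[a, b], [c, d]], det = ad - bc
det = (4)(-1) - (2)(1) = -4 - 2 = -6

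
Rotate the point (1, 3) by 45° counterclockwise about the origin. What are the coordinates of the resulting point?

Rotation matrix for 45°: [[cos 45°, -sin 45°], [sin 45°, cos 45°]] ≈ [[0.707107, -0.707107], [0.707107, 0.707107]]
[[0.707107, -0.707107], [0.707107, 0.707107]] × [1, 3]ᵀ ≈ [-1.4142, 2.8284]ᵀ
Result: (-1.4142, 2.8284)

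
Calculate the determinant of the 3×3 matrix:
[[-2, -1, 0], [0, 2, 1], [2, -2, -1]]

Expansion along first row:
det = -2·det([[2,1],[-2,-1]]) - -1·det([[0,1],[2,-1]]) + 0·det([[0,2],[2,-2]])
    = -2·(2·-1 - 1·-2) - -1·(0·-1 - 1·2) + 0·(0·-2 - 2·2)
    = -2·0 - -1·-2 + 0·-4
    = 0 + -2 + 0 = -2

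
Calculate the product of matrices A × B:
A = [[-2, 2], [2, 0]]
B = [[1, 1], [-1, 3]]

Matrix multiplication:
C[0][0] = -2×1 + 2×-1 = -4
C[0][1] = -2×1 + 2×3 = 4
C[1][0] = 2×1 + 0×-1 = 2
C[1][1] = 2×1 + 0×3 = 2
Result: [[-4, 4], [2, 2]]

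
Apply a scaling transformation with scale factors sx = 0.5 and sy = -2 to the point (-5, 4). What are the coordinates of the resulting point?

Scaling matrix:
[[0.50, 0], [0, -2]]
Result: (-5 × 0.5, 4 × -2) = (-2.5, -8)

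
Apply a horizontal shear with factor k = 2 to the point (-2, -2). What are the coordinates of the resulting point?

Shear matrix for horizontal shear with factor k = 2:
[[1, 2], [0, 1]]
Result: (-2, -2) → (-6, -2)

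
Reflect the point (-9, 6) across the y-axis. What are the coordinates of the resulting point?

Reflection across y-axis: (-9, 6) → (9, 6)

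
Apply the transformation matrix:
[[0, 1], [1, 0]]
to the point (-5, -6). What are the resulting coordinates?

Matrix multiplication:
[[0, 1], [1, 0]] × [-5, -6]ᵀ
= [(0)(-5) + (1)(-6), (1)(-5) + (0)(-6)]ᵀ
= [-6, -5]ᵀ
Result: (-6, -5)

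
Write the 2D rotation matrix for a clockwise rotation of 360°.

Rotation matrix formula: [[cos θ, -sin θ], [sin θ, cos θ]]
A clockwise rotation by 360° is equivalent to a counterclockwise rotation by -360°.
For θ = -360°:
cos(-360°) = 1
sin(-360°) = 0
Result: [[1, 0], [0, 1]]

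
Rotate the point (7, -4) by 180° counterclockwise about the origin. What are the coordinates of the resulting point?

Rotation matrix for 180°: [[cos 180°, -sin 180°], [sin 180°, cos 180°]] = [[-1, 0], [0, -1]]
[[-1, 0], [0, -1]] × [7, -4]ᵀ = [-7, 4]ᵀ
Result: (-7, 4)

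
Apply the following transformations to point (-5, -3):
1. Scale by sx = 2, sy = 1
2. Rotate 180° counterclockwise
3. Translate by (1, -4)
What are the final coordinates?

Step 1: Scale → (-10, -3)
Step 2: Rotate 180° → (10, 3)
Step 3: Translate → (11, -1)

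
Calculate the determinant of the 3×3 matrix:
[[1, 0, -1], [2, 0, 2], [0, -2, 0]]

Expansion along first row:
det = 1·det([[0,2],[-2,0]]) - 0·det([[2,2],[0,0]]) + -1·det([[2,0],[0,-2]])
    = 1·(0·0 - 2·-2) - 0·(2·0 - 2·0) + -1·(2·-2 - 0·0)
    = 1·4 - 0·0 + -1·-4
    = 4 + 0 + 4 = 8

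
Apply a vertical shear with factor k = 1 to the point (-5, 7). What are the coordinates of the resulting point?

Shear matrix for vertical shear with factor k = 1:
[[1, 0], [1, 1]]
Result: (-5, 7) → (-5, 2)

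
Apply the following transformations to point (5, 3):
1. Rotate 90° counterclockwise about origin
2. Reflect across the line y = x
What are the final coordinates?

Step 1: Rotate 90° → (-3, 5)
Step 2: Reflect across line y = x → (5, -3)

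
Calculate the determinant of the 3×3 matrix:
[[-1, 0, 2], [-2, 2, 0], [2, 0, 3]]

Expansion along first row:
det = -1·det([[2,0],[0,3]]) - 0·det([[-2,0],[2,3]]) + 2·det([[-2,2],[2,0]])
    = -1·(2·3 - 0·0) - 0·(-2·3 - 0·2) + 2·(-2·0 - 2·2)
    = -1·6 - 0·-6 + 2·-4
    = -6 + 0 + -8 = -14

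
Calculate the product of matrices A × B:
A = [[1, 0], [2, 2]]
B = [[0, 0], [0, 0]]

Matrix multiplication:
C[0][0] = 1×0 + 0×0 = 0
C[0][1] = 1×0 + 0×0 = 0
C[1][0] = 2×0 + 2×0 = 0
C[1][1] = 2×0 + 2×0 = 0
Result: [[0, 0], [0, 0]]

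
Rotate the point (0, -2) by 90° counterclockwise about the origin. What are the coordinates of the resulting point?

Rotation matrix for 90°: [[cos 90°, -sin 90°], [sin 90°, cos 90°]] = [[0, -1], [1, 0]]
[[0, -1], [1, 0]] × [0, -2]ᵀ = [2, 0]ᵀ
Result: (2, 0)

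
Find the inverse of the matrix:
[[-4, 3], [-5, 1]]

For [[a,b],[c,d]], inverse = (1/det)·[[d,-b],[-c,a]]
det = (-4)(1) - (3)(-5) = -4 - -15 = 11
Inverse = (1/11)·[[1, -3], [5, -4]]
= [[1/11, -3/11], [5/11, -4/11]]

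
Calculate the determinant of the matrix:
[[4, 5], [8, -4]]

For a 2×2 matrix [[a, b], [c, d]], det = ad - bc
det = (4)(-4) - (5)(8) = -16 - 40 = -56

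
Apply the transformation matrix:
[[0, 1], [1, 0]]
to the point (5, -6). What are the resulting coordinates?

Matrix multiplication:
[[0, 1], [1, 0]] × [5, -6]ᵀ
= [(0)(5) + (1)(-6), (1)(5) + (0)(-6)]ᵀ
= [-6, 5]ᵀ
Result: (-6, 5)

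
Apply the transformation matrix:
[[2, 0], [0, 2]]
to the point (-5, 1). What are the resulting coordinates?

Matrix multiplication:
[[2, 0], [0, 2]] × [-5, 1]ᵀ
= [(2)(-5) + (0)(1), (0)(-5) + (2)(1)]ᵀ
= [-10, 2]ᵀ
Result: (-10, 2)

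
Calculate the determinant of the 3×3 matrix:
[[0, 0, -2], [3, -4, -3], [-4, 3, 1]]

Expansion along first row:
det = 0·det([[-4,-3],[3,1]]) - 0·det([[3,-3],[-4,1]]) + -2·det([[3,-4],[-4,3]])
    = 0·(-4·1 - -3·3) - 0·(3·1 - -3·-4) + -2·(3·3 - -4·-4)
    = 0·5 - 0·-9 + -2·-7
    = 0 + 0 + 14 = 14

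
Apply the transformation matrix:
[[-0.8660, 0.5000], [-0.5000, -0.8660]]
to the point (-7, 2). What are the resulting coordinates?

Matrix multiplication:
[[-0.8660, 0.5000], [-0.5000, -0.8660]] × [-7, 2]ᵀ
= [(-0.8660)(-7) + (0.5000)(2), (-0.5000)(-7) + (-0.8660)(2)]ᵀ
= [7.0620, 1.7680]ᵀ
Result: (7.0620, 1.7680)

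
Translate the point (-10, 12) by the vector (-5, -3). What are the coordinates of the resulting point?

Translation by (-5, -3) (homogeneous matrix [[1, 0, -5], [0, 1, -3], [0, 0, 1]]):
x' = -10 + -5 = -15
y' = 12 + -3 = 9
Result: (-15, 9)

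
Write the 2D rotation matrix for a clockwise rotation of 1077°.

Rotation matrix formula: [[cos θ, -sin θ], [sin θ, cos θ]]
A clockwise rotation by 1077° is equivalent to a counterclockwise rotation by -1077°.
For θ = -1077°:
cos(-1077°) = 0.9986
sin(-1077°) = 0.0523
Result: [[0.9986, -0.0523], [0.0523, 0.9986]]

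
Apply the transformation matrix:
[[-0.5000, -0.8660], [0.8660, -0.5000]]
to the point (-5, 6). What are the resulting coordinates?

Matrix multiplication:
[[-0.5000, -0.8660], [0.8660, -0.5000]] × [-5, 6]ᵀ
= [(-0.5000)(-5) + (-0.8660)(6), (0.8660)(-5) + (-0.5000)(6)]ᵀ
= [-2.6960, -7.3300]ᵀ
Result: (-2.6960, -7.3300)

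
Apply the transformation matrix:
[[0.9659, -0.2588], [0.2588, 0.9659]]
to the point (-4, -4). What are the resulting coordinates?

Matrix multiplication:
[[0.9659, -0.2588], [0.2588, 0.9659]] × [-4, -4]ᵀ
= [(0.9659)(-4) + (-0.2588)(-4), (0.2588)(-4) + (0.9659)(-4)]ᵀ
= [-2.8284, -4.8988]ᵀ
Result: (-2.8284, -4.8988)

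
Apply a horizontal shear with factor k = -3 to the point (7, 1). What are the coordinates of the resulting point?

Shear matrix for horizontal shear with factor k = -3:
[[1, -3], [0, 1]]
Result: (7, 1) → (4, 1)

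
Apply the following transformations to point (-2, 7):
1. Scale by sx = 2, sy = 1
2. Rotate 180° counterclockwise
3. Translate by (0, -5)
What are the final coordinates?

Step 1: Scale → (-4, 7)
Step 2: Rotate 180° → (4, -7)
Step 3: Translate → (4, -12)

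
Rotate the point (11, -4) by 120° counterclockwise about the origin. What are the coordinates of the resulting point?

Rotation matrix for 120°: [[cos 120°, -sin 120°], [sin 120°, cos 120°]] ≈ [[-0.500000, -0.866025], [0.866025, -0.500000]]
[[-0.500000, -0.866025], [0.866025, -0.500000]] × [11, -4]ᵀ ≈ [-2.0359, 11.5263]ᵀ
Result: (-2.0359, 11.5263)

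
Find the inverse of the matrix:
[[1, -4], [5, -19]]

For [[a,b],[c,d]], inverse = (1/det)·[[d,-b],[-c,a]]
det = (1)(-19) - (-4)(5) = -19 - -20 = 1
Inverse = [[-19, 4], [-5, 1]]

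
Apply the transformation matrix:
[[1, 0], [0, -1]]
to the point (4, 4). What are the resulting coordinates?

Matrix multiplication:
[[1, 0], [0, -1]] × [4, 4]ᵀ
= [(1)(4) + (0)(4), (0)(4) + (-1)(4)]ᵀ
= [4, -4]ᵀ
Result: (4, -4)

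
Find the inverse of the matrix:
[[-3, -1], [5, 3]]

For [[a,b],[c,d]], inverse = (1/det)·[[d,-b],[-c,a]]
det = (-3)(3) - (-1)(5) = -9 - -5 = -4
Inverse = (1/-4)·[[3, 1], [-5, -3]]
= [[-3/4, -1/4], [5/4, 3/4]]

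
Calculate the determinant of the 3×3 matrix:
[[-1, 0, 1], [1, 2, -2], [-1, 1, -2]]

Expansion along first row:
det = -1·det([[2,-2],[1,-2]]) - 0·det([[1,-2],[-1,-2]]) + 1·det([[1,2],[-1,1]])
    = -1·(2·-2 - -2·1) - 0·(1·-2 - -2·-1) + 1·(1·1 - 2·-1)
    = -1·-2 - 0·-4 + 1·3
    = 2 + 0 + 3 = 5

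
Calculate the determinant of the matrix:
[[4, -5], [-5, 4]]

For a 2×2 matrix [[a, b], [c, d]], det = ad - bc
det = (4)(4) - (-5)(-5) = 16 - 25 = -9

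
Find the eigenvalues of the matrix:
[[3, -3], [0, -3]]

Characteristic equation: det(A - λI) = 0
λ² - (trace)λ + (det) = 0
trace = 3 + -3 = 0, det = (3)(-3) - (-3)(0) = -9
λ² - (0)λ + (-9) = 0
λ = (0 ± √((0)² - 4·(-9))) / 2 = (0 ± √36) / 2
Solving: λ = -3, 3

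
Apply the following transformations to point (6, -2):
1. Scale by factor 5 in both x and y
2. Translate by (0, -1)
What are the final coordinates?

Step 1: Scale (6, -2) by 5 → (30, -10)
Step 2: Translate by (0, -1) → (30, -11)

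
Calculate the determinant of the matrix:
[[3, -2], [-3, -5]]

For a 2×2 matrix [[a, b], [c, d]], det = ad - bc
det = (3)(-5) - (-2)(-3) = -15 - 6 = -21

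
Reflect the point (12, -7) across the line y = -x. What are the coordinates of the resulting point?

Reflection across line y = -x: (12, -7) → (7, -12)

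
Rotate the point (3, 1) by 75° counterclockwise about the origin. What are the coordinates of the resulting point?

Rotation matrix for 75°: [[cos 75°, -sin 75°], [sin 75°, cos 75°]] ≈ [[0.258819, -0.965926], [0.965926, 0.258819]]
[[0.258819, -0.965926], [0.965926, 0.258819]] × [3, 1]ᵀ ≈ [-0.1895, 3.1566]ᵀ
Result: (-0.1895, 3.1566)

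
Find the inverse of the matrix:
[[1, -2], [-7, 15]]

For [[a,b],[c,d]], inverse = (1/det)·[[d,-b],[-c,a]]
det = (1)(15) - (-2)(-7) = 15 - 14 = 1
Inverse = [[15, 2], [7, 1]]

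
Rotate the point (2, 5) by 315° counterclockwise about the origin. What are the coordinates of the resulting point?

Rotation matrix for 315°: [[cos 315°, -sin 315°], [sin 315°, cos 315°]] ≈ [[0.707107, 0.707107], [-0.707107, 0.707107]]
[[0.707107, 0.707107], [-0.707107, 0.707107]] × [2, 5]ᵀ ≈ [4.9497, 2.1213]ᵀ
Result: (4.9497, 2.1213)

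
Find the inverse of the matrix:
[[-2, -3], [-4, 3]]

For [[a,b],[c,d]], inverse = (1/det)·[[d,-b],[-c,a]]
det = (-2)(3) - (-3)(-4) = -6 - 12 = -18
Inverse = (1/-18)·[[3, 3], [4, -2]]
= [[-1/6, -1/6], [-2/9, 1/9]]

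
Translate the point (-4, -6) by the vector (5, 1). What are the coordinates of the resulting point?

Translation by (5, 1) (homogeneous matrix [[1, 0, 5], [0, 1, 1], [0, 0, 1]]):
x' = -4 + 5 = 1
y' = -6 + 1 = -5
Result: (1, -5)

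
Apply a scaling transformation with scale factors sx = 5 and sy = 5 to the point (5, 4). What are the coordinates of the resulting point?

Scaling matrix:
[[5, 0], [0, 5]]
Result: (5 × 5, 4 × 5) = (25, 20)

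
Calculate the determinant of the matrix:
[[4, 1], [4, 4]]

For a 2×2 matrix [[a, b], [c, d]], det = ad - bc
det = (4)(4) - (1)(4) = 16 - 4 = 12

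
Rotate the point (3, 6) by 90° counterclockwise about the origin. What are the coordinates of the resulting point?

Rotation matrix for 90°: [[cos 90°, -sin 90°], [sin 90°, cos 90°]] = [[0, -1], [1, 0]]
[[0, -1], [1, 0]] × [3, 6]ᵀ = [-6, 3]ᵀ
Result: (-6, 3)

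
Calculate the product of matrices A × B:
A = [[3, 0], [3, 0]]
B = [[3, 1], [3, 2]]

Matrix multiplication:
C[0][0] = 3×3 + 0×3 = 9
C[0][1] = 3×1 + 0×2 = 3
C[1][0] = 3×3 + 0×3 = 9
C[1][1] = 3×1 + 0×2 = 3
Result: [[9, 3], [9, 3]]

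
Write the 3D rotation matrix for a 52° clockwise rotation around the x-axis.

Rotation matrix for clockwise 52° around x-axis:
A clockwise rotation by 52° is a counterclockwise rotation by -52°.
cos(-52°) = 0.6157, sin(-52°) = -0.7880
Result: [[1, 0, 0], [0, 0.6157, 0.7880], [0, -0.7880, 0.6157]]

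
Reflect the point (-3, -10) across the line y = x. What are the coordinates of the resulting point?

Reflection across line y = x: (-3, -10) → (-10, -3)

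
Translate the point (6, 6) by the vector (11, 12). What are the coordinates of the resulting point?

Translation by (11, 12) (homogeneous matrix [[1, 0, 11], [0, 1, 12], [0, 0, 1]]):
x' = 6 + 11 = 17
y' = 6 + 12 = 18
Result: (17, 18)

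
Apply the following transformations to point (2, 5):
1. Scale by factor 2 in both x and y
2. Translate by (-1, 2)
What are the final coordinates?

Step 1: Scale (2, 5) by 2 → (4, 10)
Step 2: Translate by (-1, 2) → (3, 12)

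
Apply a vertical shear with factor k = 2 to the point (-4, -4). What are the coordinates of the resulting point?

Shear matrix for vertical shear with factor k = 2:
[[1, 0], [2, 1]]
Result: (-4, -4) → (-4, -12)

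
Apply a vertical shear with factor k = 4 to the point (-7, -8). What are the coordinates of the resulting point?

Shear matrix for vertical shear with factor k = 4:
[[1, 0], [4, 1]]
Result: (-7, -8) → (-7, -36)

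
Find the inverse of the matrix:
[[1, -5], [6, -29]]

For [[a,b],[c,d]], inverse = (1/det)·[[d,-b],[-c,a]]
det = (1)(-29) - (-5)(6) = -29 - -30 = 1
Inverse = [[-29, 5], [-6, 1]]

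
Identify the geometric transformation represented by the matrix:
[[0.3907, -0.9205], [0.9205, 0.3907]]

This matrix represents: rotation by 67° counterclockwise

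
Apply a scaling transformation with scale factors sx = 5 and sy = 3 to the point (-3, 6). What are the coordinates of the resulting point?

Scaling matrix:
[[5, 0], [0, 3]]
Result: (-3 × 5, 6 × 3) = (-15, 18)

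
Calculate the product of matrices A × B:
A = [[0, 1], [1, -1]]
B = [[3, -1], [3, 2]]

Matrix multiplication:
C[0][0] = 0×3 + 1×3 = 3
C[0][1] = 0×-1 + 1×2 = 2
C[1][0] = 1×3 + -1×3 = 0
C[1][1] = 1×-1 + -1×2 = -3
Result: [[3, 2], [0, -3]]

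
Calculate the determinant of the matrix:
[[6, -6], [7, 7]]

For a 2×2 matrix [[a, b], [c, d]], det = ad - bc
det = (6)(7) - (-6)(7) = 42 - -42 = 84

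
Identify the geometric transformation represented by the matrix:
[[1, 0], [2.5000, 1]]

This matrix represents: vertical shear with factor 2.5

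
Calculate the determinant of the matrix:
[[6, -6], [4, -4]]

For a 2×2 matrix [[a, b], [c, d]], det = ad - bc
det = (6)(-4) - (-6)(4) = -24 - -24 = 0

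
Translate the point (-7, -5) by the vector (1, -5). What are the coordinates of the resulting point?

Translation by (1, -5) (homogeneous matrix [[1, 0, 1], [0, 1, -5], [0, 0, 1]]):
x' = -7 + 1 = -6
y' = -5 + -5 = -10
Result: (-6, -10)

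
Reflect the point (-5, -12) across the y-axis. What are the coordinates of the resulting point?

Reflection across y-axis: (-5, -12) → (5, -12)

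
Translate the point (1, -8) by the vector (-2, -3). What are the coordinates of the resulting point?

Translation by (-2, -3) (homogeneous matrix [[1, 0, -2], [0, 1, -3], [0, 0, 1]]):
x' = 1 + -2 = -1
y' = -8 + -3 = -11
Result: (-1, -11)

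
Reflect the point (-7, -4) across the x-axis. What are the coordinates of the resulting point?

Reflection across x-axis: (-7, -4) → (-7, 4)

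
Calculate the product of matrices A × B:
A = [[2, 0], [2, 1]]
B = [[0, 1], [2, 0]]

Matrix multiplication:
C[0][0] = 2×0 + 0×2 = 0
C[0][1] = 2×1 + 0×0 = 2
C[1][0] = 2×0 + 1×2 = 2
C[1][1] = 2×1 + 1×0 = 2
Result: [[0, 2], [2, 2]]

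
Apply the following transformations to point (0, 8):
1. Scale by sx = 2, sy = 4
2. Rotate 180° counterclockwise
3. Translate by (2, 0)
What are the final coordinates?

Step 1: Scale → (0, 32)
Step 2: Rotate 180° → (0, -32)
Step 3: Translate → (2, -32)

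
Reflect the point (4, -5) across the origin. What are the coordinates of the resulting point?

Reflection across origin: (4, -5) → (-4, 5)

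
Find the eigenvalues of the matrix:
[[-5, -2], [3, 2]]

Characteristic equation: det(A - λI) = 0
λ² - (trace)λ + (det) = 0
trace = -5 + 2 = -3, det = (-5)(2) - (-2)(3) = -4
λ² - (-3)λ + (-4) = 0
λ = (-3 ± √((-3)² - 4·(-4))) / 2 = (-3 ± √25) / 2
Solving: λ = -4, 1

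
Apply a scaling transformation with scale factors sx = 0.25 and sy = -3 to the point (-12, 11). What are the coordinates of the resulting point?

Scaling matrix:
[[0.25, 0], [0, -3]]
Result: (-12 × 0.25, 11 × -3) = (-3, -33)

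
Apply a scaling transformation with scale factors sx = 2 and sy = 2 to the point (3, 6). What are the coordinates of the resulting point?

Scaling matrix:
[[2, 0], [0, 2]]
Result: (3 × 2, 6 × 2) = (6, 12)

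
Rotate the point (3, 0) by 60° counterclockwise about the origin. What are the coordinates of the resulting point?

Rotation matrix for 60°: [[cos 60°, -sin 60°], [sin 60°, cos 60°]] ≈ [[0.500000, -0.866025], [0.866025, 0.500000]]
[[0.500000, -0.866025], [0.866025, 0.500000]] × [3, 0]ᵀ ≈ [1.5000, 2.5981]ᵀ
Result: (1.5000, 2.5981)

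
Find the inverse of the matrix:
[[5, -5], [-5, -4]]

For [[a,b],[c,d]], inverse = (1/det)·[[d,-b],[-c,a]]
det = (5)(-4) - (-5)(-5) = -20 - 25 = -45
Inverse = (1/-45)·[[-4, 5], [5, 5]]
= [[4/45, -1/9], [-1/9, -1/9]]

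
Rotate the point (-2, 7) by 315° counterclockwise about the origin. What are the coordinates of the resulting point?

Rotation matrix for 315°: [[cos 315°, -sin 315°], [sin 315°, cos 315°]] ≈ [[0.707107, 0.707107], [-0.707107, 0.707107]]
[[0.707107, 0.707107], [-0.707107, 0.707107]] × [-2, 7]ᵀ ≈ [3.5355, 6.3640]ᵀ
Result: (3.5355, 6.3640)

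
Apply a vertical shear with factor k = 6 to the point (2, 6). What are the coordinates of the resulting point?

Shear matrix for vertical shear with factor k = 6:
[[1, 0], [6, 1]]
Result: (2, 6) → (2, 18)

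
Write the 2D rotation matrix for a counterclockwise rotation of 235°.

Rotation matrix formula: [[cos θ, -sin θ], [sin θ, cos θ]]
For θ = 235°:
cos(235°) = -0.5736
sin(235°) = -0.8192
Result: [[-0.5736, 0.8192], [-0.8192, -0.5736]]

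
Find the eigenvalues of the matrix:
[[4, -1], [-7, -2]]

Characteristic equation: det(A - λI) = 0
λ² - (trace)λ + (det) = 0
trace = 4 + -2 = 2, det = (4)(-2) - (-1)(-7) = -15
λ² - (2)λ + (-15) = 0
λ = (2 ± √((2)² - 4·(-15))) / 2 = (2 ± √64) / 2
Solving: λ = -3, 5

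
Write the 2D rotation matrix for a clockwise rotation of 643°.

Rotation matrix formula: [[cos θ, -sin θ], [sin θ, cos θ]]
A clockwise rotation by 643° is equivalent to a counterclockwise rotation by -643°.
For θ = -643°:
cos(-643°) = 0.2250
sin(-643°) = 0.9744
Result: [[0.2250, -0.9744], [0.9744, 0.2250]]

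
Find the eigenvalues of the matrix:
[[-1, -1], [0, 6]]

Characteristic equation: det(A - λI) = 0
λ² - (trace)λ + (det) = 0
trace = -1 + 6 = 5, det = (-1)(6) - (-1)(0) = -6
λ² - (5)λ + (-6) = 0
λ = (5 ± √((5)² - 4·(-6))) / 2 = (5 ± √49) / 2
Solving: λ = -1, 6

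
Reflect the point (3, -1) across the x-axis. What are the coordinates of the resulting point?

Reflection across x-axis: (3, -1) → (3, 1)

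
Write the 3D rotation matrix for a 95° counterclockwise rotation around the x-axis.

Rotation matrix for counterclockwise 95° around x-axis:
cos(95°) = -0.0872, sin(95°) = 0.9962
Result: [[1, 0, 0], [0, -0.0872, -0.9962], [0, 0.9962, -0.0872]]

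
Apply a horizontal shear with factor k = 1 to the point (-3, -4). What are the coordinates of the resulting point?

Shear matrix for horizontal shear with factor k = 1:
[[1, 1], [0, 1]]
Result: (-3, -4) → (-7, -4)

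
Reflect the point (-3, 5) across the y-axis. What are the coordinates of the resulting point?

Reflection across y-axis: (-3, 5) → (3, 5)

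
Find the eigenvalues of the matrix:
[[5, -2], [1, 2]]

Characteristic equation: det(A - λI) = 0
λ² - (trace)λ + (det) = 0
trace = 5 + 2 = 7, det = (5)(2) - (-2)(1) = 12
λ² - (7)λ + (12) = 0
λ = (7 ± √((7)² - 4·(12))) / 2 = (7 ± √1) / 2
Solving: λ = 3, 4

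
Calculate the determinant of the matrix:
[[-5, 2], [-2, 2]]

For a 2×2 matrix [[a, b], [c, d]], det = ad - bc
det = (-5)(2) - (2)(-2) = -10 - -4 = -6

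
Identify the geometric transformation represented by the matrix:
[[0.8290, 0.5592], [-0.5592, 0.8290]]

This matrix represents: rotation by 326° counterclockwise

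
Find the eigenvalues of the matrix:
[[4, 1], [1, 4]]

Characteristic equation: det(A - λI) = 0
λ² - (trace)λ + (det) = 0
trace = 4 + 4 = 8, det = (4)(4) - (1)(1) = 15
λ² - (8)λ + (15) = 0
λ = (8 ± √((8)² - 4·(15))) / 2 = (8 ± √4) / 2
Solving: λ = 3, 5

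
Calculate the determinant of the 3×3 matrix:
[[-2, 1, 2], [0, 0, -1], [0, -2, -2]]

Expansion along first row:
det = -2·det([[0,-1],[-2,-2]]) - 1·det([[0,-1],[0,-2]]) + 2·det([[0,0],[0,-2]])
    = -2·(0·-2 - -1·-2) - 1·(0·-2 - -1·0) + 2·(0·-2 - 0·0)
    = -2·-2 - 1·0 + 2·0
    = 4 + 0 + 0 = 4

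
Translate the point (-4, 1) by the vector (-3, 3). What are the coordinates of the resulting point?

Translation by (-3, 3) (homogeneous matrix [[1, 0, -3], [0, 1, 3], [0, 0, 1]]):
x' = -4 + -3 = -7
y' = 1 + 3 = 4
Result: (-7, 4)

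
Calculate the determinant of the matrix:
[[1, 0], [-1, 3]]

For a 2×2 matrix [[a, b], [c, d]], det = ad - bc
det = (1)(3) - (0)(-1) = 3 - 0 = 3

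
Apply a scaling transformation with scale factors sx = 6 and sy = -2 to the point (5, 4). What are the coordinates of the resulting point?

Scaling matrix:
[[6, 0], [0, -2]]
Result: (5 × 6, 4 × -2) = (30, -8)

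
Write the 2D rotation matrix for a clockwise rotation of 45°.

Rotation matrix formula: [[cos θ, -sin θ], [sin θ, cos θ]]
A clockwise rotation by 45° is equivalent to a counterclockwise rotation by -45°.
For θ = -45°:
cos(-45°) = √2/2
sin(-45°) = -√2/2
Result: [[√2/2, √2/2], [-√2/2, √2/2]]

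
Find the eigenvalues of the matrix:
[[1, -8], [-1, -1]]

Characteristic equation: det(A - λI) = 0
λ² - (trace)λ + (det) = 0
trace = 1 + -1 = 0, det = (1)(-1) - (-8)(-1) = -9
λ² - (0)λ + (-9) = 0
λ = (0 ± √((0)² - 4·(-9))) / 2 = (0 ± √36) / 2
Solving: λ = -3, 3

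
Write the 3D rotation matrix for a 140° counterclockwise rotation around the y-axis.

Rotation matrix for counterclockwise 140° around y-axis:
cos(140°) = -0.7660, sin(140°) = 0.6428
Result: [[-0.7660, 0, 0.6428], [0, 1, 0], [-0.6428, 0, -0.7660]]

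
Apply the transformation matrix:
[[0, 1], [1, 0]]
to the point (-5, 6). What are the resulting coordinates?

Matrix multiplication:
[[0, 1], [1, 0]] × [-5, 6]ᵀ
= [(0)(-5) + (1)(6), (1)(-5) + (0)(6)]ᵀ
= [6, -5]ᵀ
Result: (6, -5)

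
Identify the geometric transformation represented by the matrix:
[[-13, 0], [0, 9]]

This matrix represents: non-uniform scaling by sx = -13, sy = 9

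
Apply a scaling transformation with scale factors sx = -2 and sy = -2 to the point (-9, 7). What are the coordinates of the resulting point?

Scaling matrix:
[[-2, 0], [0, -2]]
Result: (-9 × -2, 7 × -2) = (18, -14)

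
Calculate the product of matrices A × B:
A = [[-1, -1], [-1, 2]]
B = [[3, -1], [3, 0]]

Matrix multiplication:
C[0][0] = -1×3 + -1×3 = -6
C[0][1] = -1×-1 + -1×0 = 1
C[1][0] = -1×3 + 2×3 = 3
C[1][1] = -1×-1 + 2×0 = 1
Result: [[-6, 1], [3, 1]]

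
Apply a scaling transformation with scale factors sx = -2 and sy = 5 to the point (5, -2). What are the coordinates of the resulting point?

Scaling matrix:
[[-2, 0], [0, 5]]
Result: (5 × -2, -2 × 5) = (-10, -10)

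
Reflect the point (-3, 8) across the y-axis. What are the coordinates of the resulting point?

Reflection across y-axis: (-3, 8) → (3, 8)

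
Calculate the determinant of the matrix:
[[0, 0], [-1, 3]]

For a 2×2 matrix [[a, b], [c, d]], det = ad - bc
det = (0)(3) - (0)(-1) = 0 - 0 = 0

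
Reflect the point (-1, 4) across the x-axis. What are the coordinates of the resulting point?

Reflection across x-axis: (-1, 4) → (-1, -4)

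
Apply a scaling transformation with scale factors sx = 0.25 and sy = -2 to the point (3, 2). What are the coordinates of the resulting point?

Scaling matrix:
[[0.25, 0], [0, -2]]
Result: (3 × 0.25, 2 × -2) = (0.75, -4)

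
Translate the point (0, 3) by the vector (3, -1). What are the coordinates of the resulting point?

Translation by (3, -1) (homogeneous matrix [[1, 0, 3], [0, 1, -1], [0, 0, 1]]):
x' = 0 + 3 = 3
y' = 3 + -1 = 2
Result: (3, 2)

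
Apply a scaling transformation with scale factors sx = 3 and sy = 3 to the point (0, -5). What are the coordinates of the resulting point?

Scaling matrix:
[[3, 0], [0, 3]]
Result: (0 × 3, -5 × 3) = (0, -15)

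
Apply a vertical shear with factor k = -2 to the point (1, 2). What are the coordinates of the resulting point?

Shear matrix for vertical shear with factor k = -2:
[[1, 0], [-2, 1]]
Result: (1, 2) → (1, 0)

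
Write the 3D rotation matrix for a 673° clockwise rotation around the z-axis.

Rotation matrix for clockwise 673° around z-axis:
A clockwise rotation by 673° is a counterclockwise rotation by -673°.
cos(-673°) = 0.6820, sin(-673°) = 0.7314
Result: [[0.6820, -0.7314, 0], [0.7314, 0.6820, 0], [0, 0, 1]]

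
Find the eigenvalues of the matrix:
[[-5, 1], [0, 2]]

Characteristic equation: det(A - λI) = 0
λ² - (trace)λ + (det) = 0
trace = -5 + 2 = -3, det = (-5)(2) - (1)(0) = -10
λ² - (-3)λ + (-10) = 0
λ = (-3 ± √((-3)² - 4·(-10))) / 2 = (-3 ± √49) / 2
Solving: λ = -5, 2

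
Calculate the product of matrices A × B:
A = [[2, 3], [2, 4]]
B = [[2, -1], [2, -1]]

Matrix multiplication:
C[0][0] = 2×2 + 3×2 = 10
C[0][1] = 2×-1 + 3×-1 = -5
C[1][0] = 2×2 + 4×2 = 12
C[1][1] = 2×-1 + 4×-1 = -6
Result: [[10, -5], [12, -6]]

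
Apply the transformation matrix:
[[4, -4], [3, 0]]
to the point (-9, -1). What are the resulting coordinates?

Matrix multiplication:
[[4, -4], [3, 0]] × [-9, -1]ᵀ
= [(4)(-9) + (-4)(-1), (3)(-9) + (0)(-1)]ᵀ
= [-32, -27]ᵀ
Result: (-32, -27)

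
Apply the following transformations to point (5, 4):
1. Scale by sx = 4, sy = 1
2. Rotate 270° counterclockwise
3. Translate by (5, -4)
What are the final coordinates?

Step 1: Scale → (20, 4)
Step 2: Rotate 270° → (4, -20)
Step 3: Translate → (9, -24)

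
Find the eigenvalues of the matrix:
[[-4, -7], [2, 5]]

Characteristic equation: det(A - λI) = 0
λ² - (trace)λ + (det) = 0
trace = -4 + 5 = 1, det = (-4)(5) - (-7)(2) = -6
λ² - (1)λ + (-6) = 0
λ = (1 ± √((1)² - 4·(-6))) / 2 = (1 ± √25) / 2
Solving: λ = -2, 3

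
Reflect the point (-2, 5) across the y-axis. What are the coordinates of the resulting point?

Reflection across y-axis: (-2, 5) → (2, 5)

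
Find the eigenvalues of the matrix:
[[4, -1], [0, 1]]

Characteristic equation: det(A - λI) = 0
λ² - (trace)λ + (det) = 0
trace = 4 + 1 = 5, det = (4)(1) - (-1)(0) = 4
λ² - (5)λ + (4) = 0
λ = (5 ± √((5)² - 4·(4))) / 2 = (5 ± √9) / 2
Solving: λ = 1, 4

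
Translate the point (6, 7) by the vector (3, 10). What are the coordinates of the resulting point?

Translation by (3, 10) (homogeneous matrix [[1, 0, 3], [0, 1, 10], [0, 0, 1]]):
x' = 6 + 3 = 9
y' = 7 + 10 = 17
Result: (9, 17)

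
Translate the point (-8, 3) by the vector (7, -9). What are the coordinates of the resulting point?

Translation by (7, -9) (homogeneous matrix [[1, 0, 7], [0, 1, -9], [0, 0, 1]]):
x' = -8 + 7 = -1
y' = 3 + -9 = -6
Result: (-1, -6)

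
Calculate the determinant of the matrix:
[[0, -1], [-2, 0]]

For a 2×2 matrix [[a, b], [c, d]], det = ad - bc
det = (0)(0) - (-1)(-2) = 0 - 2 = -2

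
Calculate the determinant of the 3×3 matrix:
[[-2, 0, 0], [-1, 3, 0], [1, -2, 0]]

Expansion along first row:
det = -2·det([[3,0],[-2,0]]) - 0·det([[-1,0],[1,0]]) + 0·det([[-1,3],[1,-2]])
    = -2·(3·0 - 0·-2) - 0·(-1·0 - 0·1) + 0·(-1·-2 - 3·1)
    = -2·0 - 0·0 + 0·-1
    = 0 + 0 + 0 = 0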